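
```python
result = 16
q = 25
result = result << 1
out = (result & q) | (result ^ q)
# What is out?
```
Trace:
  result=16
  result=16, q=25
  result=32, q=25
  result=32, q=25, out=57

Final answer: 57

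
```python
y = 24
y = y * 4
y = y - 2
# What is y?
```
Trace:
  y=24
  y=96
  y=94

Final answer: 94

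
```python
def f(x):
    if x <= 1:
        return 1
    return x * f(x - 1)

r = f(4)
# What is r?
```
Call trace:
f(x=4)
  f(x=3)
    f(x=2)
      f(x=1)
      -> return 1
    -> return 2
  -> return 6
-> return 24

Final answer: 24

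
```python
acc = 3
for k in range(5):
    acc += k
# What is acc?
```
Trace:
  acc=3
  acc=3, k=0
  acc=4, k=1
  acc=6, k=2
  acc=9, k=3
  acc=13, k=4

Final answer: 13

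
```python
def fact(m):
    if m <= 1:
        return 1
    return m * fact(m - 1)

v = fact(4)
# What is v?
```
Call trace:
fact(m=4)
  fact(m=3)
    fact(m=2)
      fact(m=1)
      -> return 1
    -> return 2
  -> return 6
-> return 24

Final answer: 24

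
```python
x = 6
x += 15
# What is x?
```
Trace:
  x=6
  x=21

Final answer: 21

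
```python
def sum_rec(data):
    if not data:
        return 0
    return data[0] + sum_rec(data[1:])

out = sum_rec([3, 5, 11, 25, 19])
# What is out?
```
Call trace:
sum_rec(data=[3, 5, 11, 25, 19])
  sum_rec(data=[5, 11, 25, 19])
    sum_rec(data=[11, 25, 19])
      sum_rec(data=[25, 19])
        sum_rec(data=[19])
          sum_rec(data=[])
          -> return 0
        -> return 19
      -> return 44
    -> return 55
  -> return 60
-> return 63

Final answer: 63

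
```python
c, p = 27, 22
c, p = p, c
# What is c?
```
Trace:
  c=27, p=22
  c=22, p=27

Final answer: 22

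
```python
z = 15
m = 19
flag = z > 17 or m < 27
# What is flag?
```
Trace:
  z=15
  z=15, m=19
  z=15, m=19, flag=True

Final answer: True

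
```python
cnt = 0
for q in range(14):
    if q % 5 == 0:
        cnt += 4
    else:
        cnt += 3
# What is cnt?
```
Trace:
  cnt=0
  cnt=4, q=0
  cnt=7, q=1
  cnt=10, q=2
  cnt=13, q=3
  cnt=16, q=4
  cnt=20, q=5
  cnt=23, q=6
  cnt=26, q=7
  cnt=29, q=8
  cnt=32, q=9
  cnt=36, q=10
  cnt=39, q=11
  cnt=42, q=12
  cnt=45, q=13

Final answer: 45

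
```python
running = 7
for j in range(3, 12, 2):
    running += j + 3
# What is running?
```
Trace:
  running=7
  running=13, j=3
  running=21, j=5
  running=31, j=7
  running=43, j=9
  running=57, j=11

Final answer: 57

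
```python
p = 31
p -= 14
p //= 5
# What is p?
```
Trace:
  p=31
  p=17
  p=3

Final answer: 3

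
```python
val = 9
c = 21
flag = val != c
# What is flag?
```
Trace:
  val=9
  val=9, c=21
  val=9, c=21, flag=True

Final answer: True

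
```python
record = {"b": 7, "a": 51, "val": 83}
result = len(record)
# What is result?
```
Trace:
  record={'b': 7, 'a': 51, 'val': 83}
  record={'b': 7, 'a': 51, 'val': 83}, result=3

Final answer: 3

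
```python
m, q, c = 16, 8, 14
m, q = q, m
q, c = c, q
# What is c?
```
Trace:
  m=16, q=8, c=14
  m=8, q=16, c=14
  m=8, q=14, c=16

Final answer: 16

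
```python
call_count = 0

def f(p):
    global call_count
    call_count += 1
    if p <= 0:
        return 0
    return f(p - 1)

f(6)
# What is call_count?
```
Call trace:
f(p=6)
  f(p=5)
    f(p=4)
      f(p=3)
        f(p=2)
          f(p=1)
            f(p=0)
            -> return 0
          -> return 0
        -> return 0
      -> return 0
    -> return 0
  -> return 0
-> return 0

call_count is incremented once per call. f is entered once for each p = 6, 5, 4, 3, 2, 1, 0 (the p <= 0 call returns without recursing), i.e. 6 + 1 calls.
call_count = 7

Final answer: 7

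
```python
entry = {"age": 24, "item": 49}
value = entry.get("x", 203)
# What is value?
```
Trace:
  entry={'age': 24, 'item': 49}
  entry={'age': 24, 'item': 49}, value=203

Final answer: 203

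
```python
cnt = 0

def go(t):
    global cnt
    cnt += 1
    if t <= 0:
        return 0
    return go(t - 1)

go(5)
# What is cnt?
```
Call trace:
go(t=5)
  go(t=4)
    go(t=3)
      go(t=2)
        go(t=1)
          go(t=0)
          -> return 0
        -> return 0
      -> return 0
    -> return 0
  -> return 0
-> return 0

cnt is incremented once per call. go is entered once for each t = 5, 4, 3, 2, 1, 0 (the t <= 0 call returns without recursing), i.e. 5 + 1 calls.
cnt = 6

Final answer: 6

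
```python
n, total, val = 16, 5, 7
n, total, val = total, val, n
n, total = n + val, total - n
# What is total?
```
Trace:
  n=16, total=5, val=7
  n=5, total=7, val=16
  n=21, total=2, val=16

Final answer: 2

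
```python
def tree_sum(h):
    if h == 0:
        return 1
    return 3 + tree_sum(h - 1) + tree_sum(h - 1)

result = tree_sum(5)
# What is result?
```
Call trace (a repeated sub-call is expanded the first time; later identical calls just restate its return value):
tree_sum(h=5)
  tree_sum(h=4)
    tree_sum(h=3)
      tree_sum(h=2)
        tree_sum(h=1)
          tree_sum(h=0)
          -> return 1
          tree_sum(h=0)
          -> return 1
        -> return 5
        tree_sum(h=1) -> return 5  (same call as traced above)
      -> return 13
      tree_sum(h=2) -> return 13  (same call as traced above)
    -> return 29
    tree_sum(h=3) -> return 29  (same call as traced above)
  -> return 61
  tree_sum(h=4) -> return 61  (same call as traced above)
-> return 125

Final answer: 125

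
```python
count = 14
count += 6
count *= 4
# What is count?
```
Trace:
  count=14
  count=20
  count=80

Final answer: 80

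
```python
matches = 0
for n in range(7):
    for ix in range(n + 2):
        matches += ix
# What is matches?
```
Trace:
  matches=0
  matches=0, n=0, ix=0
  matches=1, n=0, ix=1
  matches=1, n=1, ix=0
  matches=2, n=1, ix=1
  matches=4, n=1, ix=2
  matches=4, n=2, ix=0
  matches=5, n=2, ix=1
  matches=7, n=2, ix=2
  matches=10, n=2, ix=3
  matches=10, n=3, ix=0
  matches=11, n=3, ix=1
  matches=13, n=3, ix=2
  matches=16, n=3, ix=3
  matches=20, n=3, ix=4
  matches=20, n=4, ix=0
  matches=21, n=4, ix=1
  matches=23, n=4, ix=2
  matches=26, n=4, ix=3
  matches=30, n=4, ix=4
  matches=35, n=4, ix=5
  matches=35, n=5, ix=0
  matches=36, n=5, ix=1
  matches=38, n=5, ix=2
  matches=41, n=5, ix=3
  matches=45, n=5, ix=4
  matches=50, n=5, ix=5
  matches=56, n=5, ix=6
  matches=56, n=6, ix=0
  matches=57, n=6, ix=1
  matches=59, n=6, ix=2
  matches=62, n=6, ix=3
  matches=66, n=6, ix=4
  matches=71, n=6, ix=5
  matches=77, n=6, ix=6
  matches=84, n=6, ix=7

Final answer: 84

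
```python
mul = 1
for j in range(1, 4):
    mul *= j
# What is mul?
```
Trace:
  mul=1
  mul=1, j=1
  mul=2, j=2
  mul=6, j=3

Final answer: 6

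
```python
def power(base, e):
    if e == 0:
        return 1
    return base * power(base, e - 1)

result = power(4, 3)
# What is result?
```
Call trace:
power(base=4, e=3)
  power(base=4, e=2)
    power(base=4, e=1)
      power(base=4, e=0)
      -> return 1
    -> return 4
  -> return 16
-> return 64

Final answer: 64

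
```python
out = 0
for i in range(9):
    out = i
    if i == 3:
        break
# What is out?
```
Trace:
  out=0
  out=0, i=0
  out=1, i=1
  out=2, i=2
  out=3, i=3

Final answer: 3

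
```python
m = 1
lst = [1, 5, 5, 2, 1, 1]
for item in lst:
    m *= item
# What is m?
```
Trace:
  m=1
  m=1, item=1
  m=5, item=5
  m=25, item=5
  m=50, item=2
  m=50, item=1
  m=50, item=1

Final answer: 50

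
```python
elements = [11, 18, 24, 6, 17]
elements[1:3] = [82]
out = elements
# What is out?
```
Trace:
  elements=[11, 18, 24, 6, 17]
  elements=[11, 82, 6, 17]
  elements=[11, 82, 6, 17], out=[11, 82, 6, 17]

Final answer: [11, 82, 6, 17]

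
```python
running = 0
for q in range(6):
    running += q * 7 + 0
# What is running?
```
Trace:
  running=0
  running=0, q=0
  running=7, q=1
  running=21, q=2
  running=42, q=3
  running=70, q=4
  running=105, q=5

Final answer: 105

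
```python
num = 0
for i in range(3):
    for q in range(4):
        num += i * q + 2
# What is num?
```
Trace:
  num=0
  num=2, i=0, q=0
  num=4, i=0, q=1
  num=6, i=0, q=2
  num=8, i=0, q=3
  num=10, i=1, q=0
  num=13, i=1, q=1
  num=17, i=1, q=2
  num=22, i=1, q=3
  num=24, i=2, q=0
  num=28, i=2, q=1
  num=34, i=2, q=2
  num=42, i=2, q=3

Final answer: 42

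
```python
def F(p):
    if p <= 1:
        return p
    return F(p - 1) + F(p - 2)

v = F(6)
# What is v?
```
Call trace (a repeated sub-call is expanded the first time; later identical calls just restate its return value):
F(p=6)
  F(p=5)
    F(p=4)
      F(p=3)
        F(p=2)
          F(p=1)
          -> return 1
          F(p=0)
          -> return 0
        -> return 1
        F(p=1)
        -> return 1
      -> return 2
      F(p=2) -> return 1  (same call as traced above)
    -> return 3
    F(p=3) -> return 2  (same call as traced above)
  -> return 5
  F(p=4) -> return 3  (same call as traced above)
-> return 8

Final answer: 8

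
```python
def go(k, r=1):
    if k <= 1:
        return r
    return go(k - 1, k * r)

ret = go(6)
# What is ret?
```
Call trace:
go(k=6, r=1)
  go(k=5, r=6)
    go(k=4, r=30)
      go(k=3, r=120)
        go(k=2, r=360)
          go(k=1, r=720)
          -> return 720
        -> return 720
      -> return 720
    -> return 720
  -> return 720
-> return 720

Final answer: 720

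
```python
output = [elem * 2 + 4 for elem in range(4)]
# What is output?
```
Trace:
  elem=0
  elem=1
  elem=2
  elem=3
  output=[4, 6, 8, 10]

Final answer: [4, 6, 8, 10]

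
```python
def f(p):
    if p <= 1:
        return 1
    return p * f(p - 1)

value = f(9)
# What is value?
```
Call trace:
f(p=9)
  f(p=8)
    f(p=7)
      f(p=6)
        f(p=5)
          f(p=4)
            f(p=3)
              f(p=2)
                f(p=1)
                -> return 1
              -> return 2
            -> return 6
          -> return 24
        -> return 120
      -> return 720
    -> return 5040
  -> return 40320
-> return 362880

Final answer: 362880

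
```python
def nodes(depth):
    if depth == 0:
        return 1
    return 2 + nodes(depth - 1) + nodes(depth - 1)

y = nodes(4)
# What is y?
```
Call trace (a repeated sub-call is expanded the first time; later identical calls just restate its return value):
nodes(depth=4)
  nodes(depth=3)
    nodes(depth=2)
      nodes(depth=1)
        nodes(depth=0)
        -> return 1
        nodes(depth=0)
        -> return 1
      -> return 4
      nodes(depth=1) -> return 4  (same call as traced above)
    -> return 10
    nodes(depth=2) -> return 10  (same call as traced above)
  -> return 22
  nodes(depth=3) -> return 22  (same call as traced above)
-> return 46

Final answer: 46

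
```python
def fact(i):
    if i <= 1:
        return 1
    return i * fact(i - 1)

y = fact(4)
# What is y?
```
Call trace:
fact(i=4)
  fact(i=3)
    fact(i=2)
      fact(i=1)
      -> return 1
    -> return 2
  -> return 6
-> return 24

Final answer: 24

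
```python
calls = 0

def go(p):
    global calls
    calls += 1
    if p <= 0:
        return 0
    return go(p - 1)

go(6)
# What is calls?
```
Call trace:
go(p=6)
  go(p=5)
    go(p=4)
      go(p=3)
        go(p=2)
          go(p=1)
            go(p=0)
            -> return 0
          -> return 0
        -> return 0
      -> return 0
    -> return 0
  -> return 0
-> return 0

calls is incremented once per call. go is entered once for each p = 6, 5, 4, 3, 2, 1, 0 (the p <= 0 call returns without recursing), i.e. 6 + 1 calls.
calls = 7

Final answer: 7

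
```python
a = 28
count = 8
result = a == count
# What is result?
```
Trace:
  a=28
  a=28, count=8
  a=28, count=8, result=False

Final answer: False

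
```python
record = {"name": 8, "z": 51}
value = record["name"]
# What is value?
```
Trace:
  record={'name': 8, 'z': 51}
  record={'name': 8, 'z': 51}, value=8

Final answer: 8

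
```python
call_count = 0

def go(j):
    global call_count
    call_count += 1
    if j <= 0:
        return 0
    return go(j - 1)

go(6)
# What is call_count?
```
Call trace:
go(j=6)
  go(j=5)
    go(j=4)
      go(j=3)
        go(j=2)
          go(j=1)
            go(j=0)
            -> return 0
          -> return 0
        -> return 0
      -> return 0
    -> return 0
  -> return 0
-> return 0

call_count is incremented once per call. go is entered once for each j = 6, 5, 4, 3, 2, 1, 0 (the j <= 0 call returns without recursing), i.e. 6 + 1 calls.
call_count = 7

Final answer: 7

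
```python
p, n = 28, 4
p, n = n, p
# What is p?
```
Trace:
  p=28, n=4
  p=4, n=28

Final answer: 4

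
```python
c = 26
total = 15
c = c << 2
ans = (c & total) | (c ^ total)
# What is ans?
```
Trace:
  c=26
  c=26, total=15
  c=104, total=15
  c=104, total=15, ans=111

Final answer: 111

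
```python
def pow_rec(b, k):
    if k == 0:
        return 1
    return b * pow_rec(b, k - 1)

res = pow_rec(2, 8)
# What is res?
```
Call trace:
pow_rec(b=2, k=8)
  pow_rec(b=2, k=7)
    pow_rec(b=2, k=6)
      pow_rec(b=2, k=5)
        pow_rec(b=2, k=4)
          pow_rec(b=2, k=3)
            pow_rec(b=2, k=2)
              pow_rec(b=2, k=1)
                pow_rec(b=2, k=0)
                -> return 1
              -> return 2
            -> return 4
          -> return 8
        -> return 16
      -> return 32
    -> return 64
  -> return 128
-> return 256

Final answer: 256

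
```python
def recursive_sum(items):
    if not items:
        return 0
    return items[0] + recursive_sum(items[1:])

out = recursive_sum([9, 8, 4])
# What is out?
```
Call trace:
recursive_sum(items=[9, 8, 4])
  recursive_sum(items=[8, 4])
    recursive_sum(items=[4])
      recursive_sum(items=[])
      -> return 0
    -> return 4
  -> return 12
-> return 21

Final answer: 21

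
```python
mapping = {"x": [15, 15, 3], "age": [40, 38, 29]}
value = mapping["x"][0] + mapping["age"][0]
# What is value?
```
Trace:
  mapping={'x': [15, 15, 3], 'age': [40, 38, 29]}
  mapping={'x': [15, 15, 3], 'age': [40, 38, 29]}, value=55

Final answer: 55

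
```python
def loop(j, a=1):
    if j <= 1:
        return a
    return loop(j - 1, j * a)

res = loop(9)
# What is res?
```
Call trace:
loop(j=9, a=1)
  loop(j=8, a=9)
    loop(j=7, a=72)
      loop(j=6, a=504)
        loop(j=5, a=3024)
          loop(j=4, a=15120)
            loop(j=3, a=60480)
              loop(j=2, a=181440)
                loop(j=1, a=362880)
                -> return 362880
              -> return 362880
            -> return 362880
          -> return 362880
        -> return 362880
      -> return 362880
    -> return 362880
  -> return 362880
-> return 362880

Final answer: 362880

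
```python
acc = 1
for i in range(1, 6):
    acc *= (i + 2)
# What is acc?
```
Trace:
  acc=1
  acc=3, i=1
  acc=12, i=2
  acc=60, i=3
  acc=360, i=4
  acc=2520, i=5

Final answer: 2520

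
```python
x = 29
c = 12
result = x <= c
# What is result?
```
Trace:
  x=29
  x=29, c=12
  x=29, c=12, result=False

Final answer: False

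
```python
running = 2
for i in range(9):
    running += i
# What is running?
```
Trace:
  running=2
  running=2, i=0
  running=3, i=1
  running=5, i=2
  running=8, i=3
  running=12, i=4
  running=17, i=5
  running=23, i=6
  running=30, i=7
  running=38, i=8

Final answer: 38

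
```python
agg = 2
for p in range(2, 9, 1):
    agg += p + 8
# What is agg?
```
Trace:
  agg=2
  agg=12, p=2
  agg=23, p=3
  agg=35, p=4
  agg=48, p=5
  agg=62, p=6
  agg=77, p=7
  agg=93, p=8

Final answer: 93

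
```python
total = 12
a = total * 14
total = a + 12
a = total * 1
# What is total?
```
Trace:
  total=12
  total=12, a=168
  total=180, a=168
  total=180, a=180

Final answer: 180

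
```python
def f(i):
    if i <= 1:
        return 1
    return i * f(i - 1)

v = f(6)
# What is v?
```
Call trace:
f(i=6)
  f(i=5)
    f(i=4)
      f(i=3)
        f(i=2)
          f(i=1)
          -> return 1
        -> return 2
      -> return 6
    -> return 24
  -> return 120
-> return 720

Final answer: 720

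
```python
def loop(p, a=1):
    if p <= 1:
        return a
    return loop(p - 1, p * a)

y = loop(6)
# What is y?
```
Call trace:
loop(p=6, a=1)
  loop(p=5, a=6)
    loop(p=4, a=30)
      loop(p=3, a=120)
        loop(p=2, a=360)
          loop(p=1, a=720)
          -> return 720
        -> return 720
      -> return 720
    -> return 720
  -> return 720
-> return 720

Final answer: 720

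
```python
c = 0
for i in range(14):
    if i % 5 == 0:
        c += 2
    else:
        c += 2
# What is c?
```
Trace:
  c=0
  c=2, i=0
  c=4, i=1
  c=6, i=2
  c=8, i=3
  c=10, i=4
  c=12, i=5
  c=14, i=6
  c=16, i=7
  c=18, i=8
  c=20, i=9
  c=22, i=10
  c=24, i=11
  c=26, i=12
  c=28, i=13

Final answer: 28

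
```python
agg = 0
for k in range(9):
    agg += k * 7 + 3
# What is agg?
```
Trace:
  agg=0
  agg=3, k=0
  agg=13, k=1
  agg=30, k=2
  agg=54, k=3
  agg=85, k=4
  agg=123, k=5
  agg=168, k=6
  agg=220, k=7
  agg=279, k=8

Final answer: 279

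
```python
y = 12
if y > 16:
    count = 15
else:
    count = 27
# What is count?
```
Trace:
  y=12
  y=12, count=27

Final answer: 27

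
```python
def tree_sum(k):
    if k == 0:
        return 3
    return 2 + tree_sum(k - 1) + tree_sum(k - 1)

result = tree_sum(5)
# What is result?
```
Call trace (a repeated sub-call is expanded the first time; later identical calls just restate its return value):
tree_sum(k=5)
  tree_sum(k=4)
    tree_sum(k=3)
      tree_sum(k=2)
        tree_sum(k=1)
          tree_sum(k=0)
          -> return 3
          tree_sum(k=0)
          -> return 3
        -> return 8
        tree_sum(k=1) -> return 8  (same call as traced above)
      -> return 18
      tree_sum(k=2) -> return 18  (same call as traced above)
    -> return 38
    tree_sum(k=3) -> return 38  (same call as traced above)
  -> return 78
  tree_sum(k=4) -> return 78  (same call as traced above)
-> return 158

Final answer: 158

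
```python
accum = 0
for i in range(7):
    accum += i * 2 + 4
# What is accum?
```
Trace:
  accum=0
  accum=4, i=0
  accum=10, i=1
  accum=18, i=2
  accum=28, i=3
  accum=40, i=4
  accum=54, i=5
  accum=70, i=6

Final answer: 70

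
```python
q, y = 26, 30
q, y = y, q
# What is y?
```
Trace:
  q=26, y=30
  q=30, y=26

Final answer: 26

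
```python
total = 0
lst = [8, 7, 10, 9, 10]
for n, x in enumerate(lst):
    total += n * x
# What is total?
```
Trace:
  total=0
  total=0, n=0, x=8
  total=7, n=1, x=7
  total=27, n=2, x=10
  total=54, n=3, x=9
  total=94, n=4, x=10

Final answer: 94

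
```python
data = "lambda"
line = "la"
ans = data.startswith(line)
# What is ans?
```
Trace:
  data='lambda'
  data='lambda', line='la'
  data='lambda', line='la', ans=True

Final answer: True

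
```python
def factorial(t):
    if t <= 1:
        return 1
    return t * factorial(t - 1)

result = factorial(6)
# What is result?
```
Call trace:
factorial(t=6)
  factorial(t=5)
    factorial(t=4)
      factorial(t=3)
        factorial(t=2)
          factorial(t=1)
          -> return 1
        -> return 2
      -> return 6
    -> return 24
  -> return 120
-> return 720

Final answer: 720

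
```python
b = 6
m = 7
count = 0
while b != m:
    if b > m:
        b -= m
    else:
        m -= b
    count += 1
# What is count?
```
Trace:
  b=6
  b=6, m=7
  b=6, m=7, count=0
  b=6, m=1, count=1
  b=5, m=1, count=2
  b=4, m=1, count=3
  b=3, m=1, count=4
  b=2, m=1, count=5
  b=1, m=1, count=6

Final answer: 6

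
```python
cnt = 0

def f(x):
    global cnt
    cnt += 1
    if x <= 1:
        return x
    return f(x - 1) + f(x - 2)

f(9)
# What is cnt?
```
Call trace (a repeated sub-call is expanded the first time; later identical calls just restate its return value):
f(x=9)
  f(x=8)
    f(x=7)
      f(x=6)
        f(x=5)
          f(x=4)
            f(x=3)
              f(x=2)
                f(x=1)
                -> return 1
                f(x=0)
                -> return 0
              -> return 1
              f(x=1)
              -> return 1
            -> return 2
            f(x=2) -> return 1  (same call as traced above)
          -> return 3
          f(x=3) -> return 2  (same call as traced above)
        -> return 5
        f(x=4) -> return 3  (same call as traced above)
      -> return 8
      f(x=5) -> return 5  (same call as traced above)
    -> return 13
    f(x=6) -> return 8  (same call as traced above)
  -> return 21
  f(x=7) -> return 13  (same call as traced above)
-> return 34

cnt is incremented once per call, so count the calls in each subtree. Let C(x) = number of calls made by f(x).
C(0) = C(1) = 1 (base case, no recursion); C(x) = 1 + C(x - 1) + C(x - 2) otherwise.
C(2) = 1 + C(1) + C(0) = 1 + 1 + 1 = 3
C(3) = 1 + C(2) + C(1) = 1 + 3 + 1 = 5
C(4) = 1 + C(3) + C(2) = 1 + 5 + 3 = 9
C(5) = 1 + C(4) + C(3) = 1 + 9 + 5 = 15
C(6) = 1 + C(5) + C(4) = 1 + 15 + 9 = 25
C(7) = 1 + C(6) + C(5) = 1 + 25 + 15 = 41
C(8) = 1 + C(7) + C(6) = 1 + 41 + 25 = 67
C(9) = 1 + C(8) + C(7) = 1 + 67 + 41 = 109
cnt = C(9) = 109

Final answer: 109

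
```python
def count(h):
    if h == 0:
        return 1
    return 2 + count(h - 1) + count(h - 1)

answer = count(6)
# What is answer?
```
Call trace (a repeated sub-call is expanded the first time; later identical calls just restate its return value):
count(h=6)
  count(h=5)
    count(h=4)
      count(h=3)
        count(h=2)
          count(h=1)
            count(h=0)
            -> return 1
            count(h=0)
            -> return 1
          -> return 4
          count(h=1) -> return 4  (same call as traced above)
        -> return 10
        count(h=2) -> return 10  (same call as traced above)
      -> return 22
      count(h=3) -> return 22  (same call as traced above)
    -> return 46
    count(h=4) -> return 46  (same call as traced above)
  -> return 94
  count(h=5) -> return 94  (same call as traced above)
-> return 190

Final answer: 190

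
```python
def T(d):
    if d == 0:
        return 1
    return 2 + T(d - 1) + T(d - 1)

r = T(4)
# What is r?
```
Call trace (a repeated sub-call is expanded the first time; later identical calls just restate its return value):
T(d=4)
  T(d=3)
    T(d=2)
      T(d=1)
        T(d=0)
        -> return 1
        T(d=0)
        -> return 1
      -> return 4
      T(d=1) -> return 4  (same call as traced above)
    -> return 10
    T(d=2) -> return 10  (same call as traced above)
  -> return 22
  T(d=3) -> return 22  (same call as traced above)
-> return 46

Final answer: 46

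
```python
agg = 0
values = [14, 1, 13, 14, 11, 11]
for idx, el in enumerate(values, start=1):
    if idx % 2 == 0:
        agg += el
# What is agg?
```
Trace:
  agg=0
  agg=0, idx=1, el=14
  agg=1, idx=2, el=1
  agg=1, idx=3, el=13
  agg=15, idx=4, el=14
  agg=15, idx=5, el=11
  agg=26, idx=6, el=11

Final answer: 26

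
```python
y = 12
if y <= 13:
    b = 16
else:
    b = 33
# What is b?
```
Trace:
  y=12
  y=12, b=16

Final answer: 16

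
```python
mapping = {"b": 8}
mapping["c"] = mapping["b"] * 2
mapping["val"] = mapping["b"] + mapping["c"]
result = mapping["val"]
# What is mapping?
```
Trace:
  mapping={'b': 8}
  mapping={'b': 8, 'c': 16}
  mapping={'b': 8, 'c': 16, 'val': 24}
  mapping={'b': 8, 'c': 16, 'val': 24}, result=24

Final answer: {'b': 8, 'c': 16, 'val': 24}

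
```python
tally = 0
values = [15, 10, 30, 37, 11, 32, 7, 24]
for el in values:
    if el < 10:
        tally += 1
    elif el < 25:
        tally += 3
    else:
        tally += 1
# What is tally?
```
Trace:
  tally=0
  tally=3, el=15
  tally=6, el=10
  tally=7, el=30
  tally=8, el=37
  tally=11, el=11
  tally=12, el=32
  tally=13, el=7
  tally=16, el=24

Final answer: 16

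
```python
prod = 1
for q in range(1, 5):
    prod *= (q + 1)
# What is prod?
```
Trace:
  prod=1
  prod=2, q=1
  prod=6, q=2
  prod=24, q=3
  prod=120, q=4

Final answer: 120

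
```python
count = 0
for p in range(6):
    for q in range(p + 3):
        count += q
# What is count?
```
Trace:
  count=0
  count=0, p=0, q=0
  count=1, p=0, q=1
  count=3, p=0, q=2
  count=3, p=1, q=0
  count=4, p=1, q=1
  count=6, p=1, q=2
  count=9, p=1, q=3
  count=9, p=2, q=0
  count=10, p=2, q=1
  count=12, p=2, q=2
  count=15, p=2, q=3
  count=19, p=2, q=4
  count=19, p=3, q=0
  count=20, p=3, q=1
  count=22, p=3, q=2
  count=25, p=3, q=3
  count=29, p=3, q=4
  count=34, p=3, q=5
  count=34, p=4, q=0
  count=35, p=4, q=1
  count=37, p=4, q=2
  count=40, p=4, q=3
  count=44, p=4, q=4
  count=49, p=4, q=5
  count=55, p=4, q=6
  count=55, p=5, q=0
  count=56, p=5, q=1
  count=58, p=5, q=2
  count=61, p=5, q=3
  count=65, p=5, q=4
  count=70, p=5, q=5
  count=76, p=5, q=6
  count=83, p=5, q=7

Final answer: 83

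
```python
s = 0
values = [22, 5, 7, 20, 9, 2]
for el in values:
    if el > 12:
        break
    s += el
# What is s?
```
Trace:
  s=0
  s=0, el=22

Final answer: 0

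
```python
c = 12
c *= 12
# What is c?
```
Trace:
  c=12
  c=144

Final answer: 144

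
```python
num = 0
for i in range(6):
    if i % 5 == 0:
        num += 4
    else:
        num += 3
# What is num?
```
Trace:
  num=0
  num=4, i=0
  num=7, i=1
  num=10, i=2
  num=13, i=3
  num=16, i=4
  num=20, i=5

Final answer: 20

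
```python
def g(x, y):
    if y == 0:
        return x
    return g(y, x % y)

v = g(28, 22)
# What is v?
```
Call trace:
g(x=28, y=22)
  g(x=22, y=6)
    g(x=6, y=4)
      g(x=4, y=2)
        g(x=2, y=0)
        -> return 2
      -> return 2
    -> return 2
  -> return 2
-> return 2

Final answer: 2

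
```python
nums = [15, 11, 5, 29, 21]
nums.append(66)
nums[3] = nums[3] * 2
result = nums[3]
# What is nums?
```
Trace:
  nums=[15, 11, 5, 29, 21]
  nums=[15, 11, 5, 29, 21, 66]
  nums=[15, 11, 5, 58, 21, 66]
  nums=[15, 11, 5, 58, 21, 66], result=58

Final answer: [15, 11, 5, 58, 21, 66]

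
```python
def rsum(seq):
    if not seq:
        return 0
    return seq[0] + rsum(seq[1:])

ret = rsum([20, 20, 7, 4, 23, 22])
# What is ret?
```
Call trace:
rsum(seq=[20, 20, 7, 4, 23, 22])
  rsum(seq=[20, 7, 4, 23, 22])
    rsum(seq=[7, 4, 23, 22])
      rsum(seq=[4, 23, 22])
        rsum(seq=[23, 22])
          rsum(seq=[22])
            rsum(seq=[])
            -> return 0
          -> return 22
        -> return 45
      -> return 49
    -> return 56
  -> return 76
-> return 96

Final answer: 96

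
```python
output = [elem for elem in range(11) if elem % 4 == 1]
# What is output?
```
Trace:
  elem=0
  elem=1
  elem=2
  elem=3
  elem=4
  elem=5
  elem=6
  elem=7
  elem=8
  elem=9
  elem=10
  output=[1, 5, 9]

Final answer: [1, 5, 9]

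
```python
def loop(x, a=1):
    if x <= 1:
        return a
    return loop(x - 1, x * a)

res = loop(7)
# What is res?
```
Call trace:
loop(x=7, a=1)
  loop(x=6, a=7)
    loop(x=5, a=42)
      loop(x=4, a=210)
        loop(x=3, a=840)
          loop(x=2, a=2520)
            loop(x=1, a=5040)
            -> return 5040
          -> return 5040
        -> return 5040
      -> return 5040
    -> return 5040
  -> return 5040
-> return 5040

Final answer: 5040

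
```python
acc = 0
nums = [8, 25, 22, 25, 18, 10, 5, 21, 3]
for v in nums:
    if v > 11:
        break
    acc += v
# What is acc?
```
Trace:
  acc=0
  acc=8, v=8
  acc=8, v=25

Final answer: 8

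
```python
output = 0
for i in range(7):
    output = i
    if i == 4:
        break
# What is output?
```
Trace:
  output=0
  output=0, i=0
  output=1, i=1
  output=2, i=2
  output=3, i=3
  output=4, i=4

Final answer: 4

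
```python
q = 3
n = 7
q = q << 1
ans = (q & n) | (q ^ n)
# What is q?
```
Trace:
  q=3
  q=3, n=7
  q=6, n=7
  q=6, n=7, ans=7

Final answer: 6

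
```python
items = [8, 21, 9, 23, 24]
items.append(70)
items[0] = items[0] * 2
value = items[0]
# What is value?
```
Trace:
  items=[8, 21, 9, 23, 24]
  items=[8, 21, 9, 23, 24, 70]
  items=[16, 21, 9, 23, 24, 70]
  items=[16, 21, 9, 23, 24, 70], value=16

Final answer: 16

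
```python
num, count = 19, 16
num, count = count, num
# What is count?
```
Trace:
  num=19, count=16
  num=16, count=19

Final answer: 19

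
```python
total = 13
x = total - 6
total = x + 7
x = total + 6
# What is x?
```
Trace:
  total=13
  total=13, x=7
  total=14, x=7
  total=14, x=20

Final answer: 20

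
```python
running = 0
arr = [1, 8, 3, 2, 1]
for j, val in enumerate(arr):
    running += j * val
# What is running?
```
Trace:
  running=0
  running=0, j=0, val=1
  running=8, j=1, val=8
  running=14, j=2, val=3
  running=20, j=3, val=2
  running=24, j=4, val=1

Final answer: 24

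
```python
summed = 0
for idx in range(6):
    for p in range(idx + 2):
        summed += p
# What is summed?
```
Trace:
  summed=0
  summed=0, idx=0, p=0
  summed=1, idx=0, p=1
  summed=1, idx=1, p=0
  summed=2, idx=1, p=1
  summed=4, idx=1, p=2
  summed=4, idx=2, p=0
  summed=5, idx=2, p=1
  summed=7, idx=2, p=2
  summed=10, idx=2, p=3
  summed=10, idx=3, p=0
  summed=11, idx=3, p=1
  summed=13, idx=3, p=2
  summed=16, idx=3, p=3
  summed=20, idx=3, p=4
  summed=20, idx=4, p=0
  summed=21, idx=4, p=1
  summed=23, idx=4, p=2
  summed=26, idx=4, p=3
  summed=30, idx=4, p=4
  summed=35, idx=4, p=5
  summed=35, idx=5, p=0
  summed=36, idx=5, p=1
  summed=38, idx=5, p=2
  summed=41, idx=5, p=3
  summed=45, idx=5, p=4
  summed=50, idx=5, p=5
  summed=56, idx=5, p=6

Final answer: 56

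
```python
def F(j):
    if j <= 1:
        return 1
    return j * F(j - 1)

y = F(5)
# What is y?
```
Call trace:
F(j=5)
  F(j=4)
    F(j=3)
      F(j=2)
        F(j=1)
        -> return 1
      -> return 2
    -> return 6
  -> return 24
-> return 120

Final answer: 120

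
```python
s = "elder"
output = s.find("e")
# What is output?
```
Trace:
  s='elder'
  s='elder', output=0

Final answer: 0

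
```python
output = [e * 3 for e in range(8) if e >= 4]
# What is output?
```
Trace:
  e=0
  e=1
  e=2
  e=3
  e=4
  e=5
  e=6
  e=7
  output=[12, 15, 18, 21]

Final answer: [12, 15, 18, 21]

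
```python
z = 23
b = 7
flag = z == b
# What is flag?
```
Trace:
  z=23
  z=23, b=7
  z=23, b=7, flag=False

Final answer: False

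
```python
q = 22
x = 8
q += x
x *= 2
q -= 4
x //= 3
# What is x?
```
Trace:
  q=22
  q=22, x=8
  q=30, x=8
  q=30, x=16
  q=26, x=16
  q=26, x=5

Final answer: 5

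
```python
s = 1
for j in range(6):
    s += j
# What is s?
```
Trace:
  s=1
  s=1, j=0
  s=2, j=1
  s=4, j=2
  s=7, j=3
  s=11, j=4
  s=16, j=5

Final answer: 16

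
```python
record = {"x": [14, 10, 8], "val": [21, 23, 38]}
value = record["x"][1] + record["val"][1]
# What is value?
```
Trace:
  record={'x': [14, 10, 8], 'val': [21, 23, 38]}
  record={'x': [14, 10, 8], 'val': [21, 23, 38]}, value=33

Final answer: 33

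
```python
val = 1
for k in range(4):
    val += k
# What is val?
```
Trace:
  val=1
  val=1, k=0
  val=2, k=1
  val=4, k=2
  val=7, k=3

Final answer: 7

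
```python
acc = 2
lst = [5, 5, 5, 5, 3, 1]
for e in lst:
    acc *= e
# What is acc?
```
Trace:
  acc=2
  acc=10, e=5
  acc=50, e=5
  acc=250, e=5
  acc=1250, e=5
  acc=3750, e=3
  acc=3750, e=1

Final answer: 3750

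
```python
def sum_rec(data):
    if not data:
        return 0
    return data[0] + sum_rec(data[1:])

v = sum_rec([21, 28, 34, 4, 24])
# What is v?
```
Call trace:
sum_rec(data=[21, 28, 34, 4, 24])
  sum_rec(data=[28, 34, 4, 24])
    sum_rec(data=[34, 4, 24])
      sum_rec(data=[4, 24])
        sum_rec(data=[24])
          sum_rec(data=[])
          -> return 0
        -> return 24
      -> return 28
    -> return 62
  -> return 90
-> return 111

Final answer: 111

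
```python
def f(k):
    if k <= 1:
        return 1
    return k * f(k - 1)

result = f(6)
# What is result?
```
Call trace:
f(k=6)
  f(k=5)
    f(k=4)
      f(k=3)
        f(k=2)
          f(k=1)
          -> return 1
        -> return 2
      -> return 6
    -> return 24
  -> return 120
-> return 720

Final answer: 720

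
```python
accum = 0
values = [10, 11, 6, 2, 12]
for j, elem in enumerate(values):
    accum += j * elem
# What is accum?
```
Trace:
  accum=0
  accum=0, j=0, elem=10
  accum=11, j=1, elem=11
  accum=23, j=2, elem=6
  accum=29, j=3, elem=2
  accum=77, j=4, elem=12

Final answer: 77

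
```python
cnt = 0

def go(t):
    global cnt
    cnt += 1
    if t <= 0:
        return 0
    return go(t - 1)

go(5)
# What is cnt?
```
Call trace:
go(t=5)
  go(t=4)
    go(t=3)
      go(t=2)
        go(t=1)
          go(t=0)
          -> return 0
        -> return 0
      -> return 0
    -> return 0
  -> return 0
-> return 0

cnt is incremented once per call. go is entered once for each t = 5, 4, 3, 2, 1, 0 (the t <= 0 call returns without recursing), i.e. 5 + 1 calls.
cnt = 6

Final answer: 6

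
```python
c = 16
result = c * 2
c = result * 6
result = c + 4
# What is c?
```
Trace:
  c=16
  c=16, result=32
  c=192, result=32
  c=192, result=196

Final answer: 192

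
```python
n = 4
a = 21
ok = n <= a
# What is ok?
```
Trace:
  n=4
  n=4, a=21
  n=4, a=21, ok=True

Final answer: True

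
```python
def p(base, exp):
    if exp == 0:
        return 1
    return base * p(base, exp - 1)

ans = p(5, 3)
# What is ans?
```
Call trace:
p(base=5, exp=3)
  p(base=5, exp=2)
    p(base=5, exp=1)
      p(base=5, exp=0)
      -> return 1
    -> return 5
  -> return 25
-> return 125

Final answer: 125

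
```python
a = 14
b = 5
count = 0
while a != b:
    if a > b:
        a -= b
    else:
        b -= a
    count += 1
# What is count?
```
Trace:
  a=14
  a=14, b=5
  a=14, b=5, count=0
  a=9, b=5, count=1
  a=4, b=5, count=2
  a=4, b=1, count=3
  a=3, b=1, count=4
  a=2, b=1, count=5
  a=1, b=1, count=6

Final answer: 6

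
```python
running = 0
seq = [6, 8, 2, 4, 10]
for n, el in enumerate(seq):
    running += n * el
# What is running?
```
Trace:
  running=0
  running=0, n=0, el=6
  running=8, n=1, el=8
  running=12, n=2, el=2
  running=24, n=3, el=4
  running=64, n=4, el=10

Final answer: 64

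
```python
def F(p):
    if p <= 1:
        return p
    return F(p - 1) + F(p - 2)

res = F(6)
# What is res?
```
Call trace (a repeated sub-call is expanded the first time; later identical calls just restate its return value):
F(p=6)
  F(p=5)
    F(p=4)
      F(p=3)
        F(p=2)
          F(p=1)
          -> return 1
          F(p=0)
          -> return 0
        -> return 1
        F(p=1)
        -> return 1
      -> return 2
      F(p=2) -> return 1  (same call as traced above)
    -> return 3
    F(p=3) -> return 2  (same call as traced above)
  -> return 5
  F(p=4) -> return 3  (same call as traced above)
-> return 8

Final answer: 8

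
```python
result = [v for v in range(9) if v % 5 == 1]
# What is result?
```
Trace:
  v=0
  v=1
  v=2
  v=3
  v=4
  v=5
  v=6
  v=7
  v=8
  result=[1, 6]

Final answer: [1, 6]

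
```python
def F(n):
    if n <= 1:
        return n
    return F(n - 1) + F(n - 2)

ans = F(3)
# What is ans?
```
Call trace:
F(n=3)
  F(n=2)
    F(n=1)
    -> return 1
    F(n=0)
    -> return 0
  -> return 1
  F(n=1)
  -> return 1
-> return 2

Final answer: 2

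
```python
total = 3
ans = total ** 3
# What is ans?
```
Trace:
  total=3
  total=3, ans=27

Final answer: 27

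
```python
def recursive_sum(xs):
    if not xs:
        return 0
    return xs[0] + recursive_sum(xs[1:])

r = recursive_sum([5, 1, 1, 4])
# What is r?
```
Call trace:
recursive_sum(xs=[5, 1, 1, 4])
  recursive_sum(xs=[1, 1, 4])
    recursive_sum(xs=[1, 4])
      recursive_sum(xs=[4])
        recursive_sum(xs=[])
        -> return 0
      -> return 4
    -> return 5
  -> return 6
-> return 11

Final answer: 11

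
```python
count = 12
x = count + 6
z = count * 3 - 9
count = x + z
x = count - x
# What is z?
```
Trace:
  count=12
  count=12, x=18
  count=12, x=18, z=27
  count=45, x=18, z=27
  count=45, x=27, z=27

Final answer: 27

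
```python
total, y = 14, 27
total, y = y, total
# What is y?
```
Trace:
  total=14, y=27
  total=27, y=14

Final answer: 14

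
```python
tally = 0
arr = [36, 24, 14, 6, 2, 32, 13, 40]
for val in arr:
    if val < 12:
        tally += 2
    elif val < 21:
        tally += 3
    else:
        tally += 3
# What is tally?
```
Trace:
  tally=0
  tally=3, val=36
  tally=6, val=24
  tally=9, val=14
  tally=11, val=6
  tally=13, val=2
  tally=16, val=32
  tally=19, val=13
  tally=22, val=40

Final answer: 22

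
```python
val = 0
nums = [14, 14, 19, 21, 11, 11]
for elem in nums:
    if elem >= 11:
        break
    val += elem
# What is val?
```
Trace:
  val=0
  val=0, elem=14

Final answer: 0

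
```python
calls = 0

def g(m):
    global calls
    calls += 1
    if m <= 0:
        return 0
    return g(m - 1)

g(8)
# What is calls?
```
Call trace:
g(m=8)
  g(m=7)
    g(m=6)
      g(m=5)
        g(m=4)
          g(m=3)
            g(m=2)
              g(m=1)
                g(m=0)
                -> return 0
              -> return 0
            -> return 0
          -> return 0
        -> return 0
      -> return 0
    -> return 0
  -> return 0
-> return 0

calls is incremented once per call. g is entered once for each m = 8, 7, 6, 5, 4, 3, 2, 1, 0 (the m <= 0 call returns without recursing), i.e. 8 + 1 calls.
calls = 9

Final answer: 9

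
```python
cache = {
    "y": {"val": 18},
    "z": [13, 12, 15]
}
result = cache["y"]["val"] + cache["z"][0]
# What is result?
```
Trace:
  cache={'y': {'val': 18}, 'z': [13, 12, 15]}
  cache={'y': {'val': 18}, 'z': [13, 12, 15]}, result=31

Final answer: 31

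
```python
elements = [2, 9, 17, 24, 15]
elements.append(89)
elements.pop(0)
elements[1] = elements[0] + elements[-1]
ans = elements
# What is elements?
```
Trace:
  elements=[2, 9, 17, 24, 15]
  elements=[2, 9, 17, 24, 15, 89]
  elements=[9, 17, 24, 15, 89]
  elements=[9, 98, 24, 15, 89]
  elements=[9, 98, 24, 15, 89], ans=[9, 98, 24, 15, 89]

Final answer: [9, 98, 24, 15, 89]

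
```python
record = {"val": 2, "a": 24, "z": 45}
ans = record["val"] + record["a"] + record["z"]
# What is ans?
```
Trace:
  record={'val': 2, 'a': 24, 'z': 45}
  record={'val': 2, 'a': 24, 'z': 45}, ans=71

Final answer: 71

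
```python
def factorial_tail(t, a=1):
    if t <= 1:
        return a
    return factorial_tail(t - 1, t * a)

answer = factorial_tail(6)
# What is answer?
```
Call trace:
factorial_tail(t=6, a=1)
  factorial_tail(t=5, a=6)
    factorial_tail(t=4, a=30)
      factorial_tail(t=3, a=120)
        factorial_tail(t=2, a=360)
          factorial_tail(t=1, a=720)
          -> return 720
        -> return 720
      -> return 720
    -> return 720
  -> return 720
-> return 720

Final answer: 720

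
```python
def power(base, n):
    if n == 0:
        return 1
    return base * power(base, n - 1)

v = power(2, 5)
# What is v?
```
Call trace:
power(base=2, n=5)
  power(base=2, n=4)
    power(base=2, n=3)
      power(base=2, n=2)
        power(base=2, n=1)
          power(base=2, n=0)
          -> return 1
        -> return 2
      -> return 4
    -> return 8
  -> return 16
-> return 32

Final answer: 32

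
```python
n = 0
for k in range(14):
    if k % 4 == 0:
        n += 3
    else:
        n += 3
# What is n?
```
Trace:
  n=0
  n=3, k=0
  n=6, k=1
  n=9, k=2
  n=12, k=3
  n=15, k=4
  n=18, k=5
  n=21, k=6
  n=24, k=7
  n=27, k=8
  n=30, k=9
  n=33, k=10
  n=36, k=11
  n=39, k=12
  n=42, k=13

Final answer: 42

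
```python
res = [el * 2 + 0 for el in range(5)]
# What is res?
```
Trace:
  el=0
  el=1
  el=2
  el=3
  el=4
  res=[0, 2, 4, 6, 8]

Final answer: [0, 2, 4, 6, 8]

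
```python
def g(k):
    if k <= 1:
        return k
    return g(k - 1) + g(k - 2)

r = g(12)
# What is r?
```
Call trace (a repeated sub-call is expanded the first time; later identical calls just restate its return value):
g(k=12)
  g(k=11)
    g(k=10)
      g(k=9)
        g(k=8)
          g(k=7)
            g(k=6)
              g(k=5)
                g(k=4)
                  g(k=3)
                    g(k=2)
                      g(k=1)
                      -> return 1
                      g(k=0)
                      -> return 0
                    -> return 1
                    g(k=1)
                    -> return 1
                  -> return 2
                  g(k=2) -> return 1  (same call as traced above)
                -> return 3
                g(k=3) -> return 2  (same call as traced above)
              -> return 5
              g(k=4) -> return 3  (same call as traced above)
            -> return 8
            g(k=5) -> return 5  (same call as traced above)
          -> return 13
          g(k=6) -> return 8  (same call as traced above)
        -> return 21
        g(k=7) -> return 13  (same call as traced above)
      -> return 34
      g(k=8) -> return 21  (same call as traced above)
    -> return 55
    g(k=9) -> return 34  (same call as traced above)
  -> return 89
  g(k=10) -> return 55  (same call as traced above)
-> return 144

Final answer: 144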